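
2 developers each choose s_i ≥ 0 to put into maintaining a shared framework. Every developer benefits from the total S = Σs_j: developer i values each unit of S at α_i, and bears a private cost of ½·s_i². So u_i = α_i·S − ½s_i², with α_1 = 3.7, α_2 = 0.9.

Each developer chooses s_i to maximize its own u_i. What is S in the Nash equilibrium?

Developer i's FOC: ∂u_i/∂s_i = α_i − s_i = 0, so s_i* = α_i.
NE contributions = (3.7, 0.9); S = 4.6.

4.6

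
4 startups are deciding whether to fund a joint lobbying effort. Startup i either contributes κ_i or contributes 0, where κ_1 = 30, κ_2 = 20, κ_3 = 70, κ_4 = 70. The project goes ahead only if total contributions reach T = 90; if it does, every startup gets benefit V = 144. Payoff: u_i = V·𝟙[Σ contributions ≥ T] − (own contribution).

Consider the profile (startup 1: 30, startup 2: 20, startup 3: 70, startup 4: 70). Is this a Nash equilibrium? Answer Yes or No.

Total = 190 ≥ 90: provided.
Startup 1 (pledges 30, payoff 114): dropping to 0 → total 160, payoff 144. Profitable deviation.

No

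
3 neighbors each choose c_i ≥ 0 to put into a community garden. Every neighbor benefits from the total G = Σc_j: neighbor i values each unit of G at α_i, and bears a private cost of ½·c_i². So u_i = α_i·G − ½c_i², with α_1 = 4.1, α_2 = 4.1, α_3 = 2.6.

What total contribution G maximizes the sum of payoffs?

Planner FOC: ∂(Σu_j)/∂c_i = (Σα_j) − c_i = 0, so c_i^SO = Σα_j = 10.8 for every i; G^SO = 32.4.

32.4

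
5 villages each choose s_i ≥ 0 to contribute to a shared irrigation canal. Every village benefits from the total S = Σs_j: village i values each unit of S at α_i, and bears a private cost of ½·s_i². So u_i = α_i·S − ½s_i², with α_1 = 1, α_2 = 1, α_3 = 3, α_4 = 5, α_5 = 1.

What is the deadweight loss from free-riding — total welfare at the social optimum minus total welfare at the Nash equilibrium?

Village i's FOC: ∂u_i/∂s_i = α_i − s_i = 0, so s_i* = α_i.
NE contributions = (1, 1, 3, 5, 1); S = 11.
W^NE = (Σα)·S − ½Σα_i² = 11² − ½·37 = 102.5.
Planner sets s_i = Σα_j = 11 for every i, so S^SO = 5·11 = 55.
W^SO = (Σα)·S^SO − ½·5·(Σα)² = (5/2)·11² = 302.5.
Deadweight loss = W^SO − W^NE = 200.

200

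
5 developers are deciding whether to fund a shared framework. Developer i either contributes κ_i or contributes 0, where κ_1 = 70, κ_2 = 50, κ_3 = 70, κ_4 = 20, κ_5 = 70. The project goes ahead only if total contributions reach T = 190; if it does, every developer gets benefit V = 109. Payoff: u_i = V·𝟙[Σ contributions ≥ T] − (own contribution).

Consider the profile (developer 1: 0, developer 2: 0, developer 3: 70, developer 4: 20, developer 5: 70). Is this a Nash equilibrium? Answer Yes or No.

Total = 160 < 190: not provided.
Developer 1 (pledges 0, payoff 0): pledging 70 → total 230, payoff 39. Profitable deviation.

No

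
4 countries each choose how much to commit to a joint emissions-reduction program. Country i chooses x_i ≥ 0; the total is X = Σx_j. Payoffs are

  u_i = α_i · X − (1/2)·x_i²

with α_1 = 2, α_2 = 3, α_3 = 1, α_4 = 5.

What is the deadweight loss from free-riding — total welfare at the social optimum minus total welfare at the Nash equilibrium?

Country i's FOC: ∂u_i/∂x_i = α_i − x_i = 0, so x_i* = α_i.
NE contributions = (2, 3, 1, 5); X = 11.
W^NE = (Σα)·X − ½Σα_i² = 11² − ½·39 = 101.5.
Planner sets x_i = Σα_j = 11 for every i, so X^SO = 4·11 = 44.
W^SO = (Σα)·X^SO − ½·4·(Σα)² = (4/2)·11² = 242.
Deadweight loss = W^SO − W^NE = 140.5.

140.5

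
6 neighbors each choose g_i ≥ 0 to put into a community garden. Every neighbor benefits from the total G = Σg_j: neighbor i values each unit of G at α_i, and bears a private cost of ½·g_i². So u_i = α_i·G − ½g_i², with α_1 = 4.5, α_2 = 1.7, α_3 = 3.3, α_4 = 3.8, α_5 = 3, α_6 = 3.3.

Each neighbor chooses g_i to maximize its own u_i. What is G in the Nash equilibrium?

19.6

Neighbor i's FOC: ∂u_i/∂g_i = α_i − g_i = 0, so g_i* = α_i.
NE contributions = (4.5, 1.7, 3.3, 3.8, 3, 3.3); G = 19.6.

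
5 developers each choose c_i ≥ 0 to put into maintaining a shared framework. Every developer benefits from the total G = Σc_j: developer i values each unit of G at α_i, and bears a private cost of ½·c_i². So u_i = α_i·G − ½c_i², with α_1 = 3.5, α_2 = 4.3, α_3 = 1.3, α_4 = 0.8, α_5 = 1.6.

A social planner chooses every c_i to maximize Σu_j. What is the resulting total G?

57.5

Planner FOC: ∂(Σu_j)/∂c_i = (Σα_j) − c_i = 0, so c_i^SO = Σα_j = 11.5 for every i; G^SO = 57.5.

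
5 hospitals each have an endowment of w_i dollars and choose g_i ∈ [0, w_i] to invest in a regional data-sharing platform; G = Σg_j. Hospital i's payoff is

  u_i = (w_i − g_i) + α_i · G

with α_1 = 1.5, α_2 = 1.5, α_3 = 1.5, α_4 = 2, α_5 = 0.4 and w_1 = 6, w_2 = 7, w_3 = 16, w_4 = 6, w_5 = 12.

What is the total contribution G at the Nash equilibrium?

∂u_i/∂g_i = α_i − 1, so hospital i contributes w_i if α_i > 1, else 0.
α_i > 1 for i ∈ {1, 2, 3, 4}; NE contributions (6, 7, 16, 6, 0), G = 35.

35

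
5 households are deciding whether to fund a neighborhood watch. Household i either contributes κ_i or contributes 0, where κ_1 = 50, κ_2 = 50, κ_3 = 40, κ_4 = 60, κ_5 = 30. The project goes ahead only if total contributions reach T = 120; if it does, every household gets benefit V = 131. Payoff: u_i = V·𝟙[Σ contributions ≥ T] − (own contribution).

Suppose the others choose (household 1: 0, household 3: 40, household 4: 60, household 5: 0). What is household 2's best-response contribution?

Others' total = 100. Contributing 50 brings total to 150 ≥ 120: gain V − κ_2 = 81.
Best response: 50.

50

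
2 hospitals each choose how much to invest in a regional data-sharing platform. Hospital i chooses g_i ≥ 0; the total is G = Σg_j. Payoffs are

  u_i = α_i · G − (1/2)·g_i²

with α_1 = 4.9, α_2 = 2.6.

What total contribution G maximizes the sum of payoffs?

Planner FOC: ∂(Σu_j)/∂g_i = (Σα_j) − g_i = 0, so g_i^SO = Σα_j = 7.5 for every i; G^SO = 15.

15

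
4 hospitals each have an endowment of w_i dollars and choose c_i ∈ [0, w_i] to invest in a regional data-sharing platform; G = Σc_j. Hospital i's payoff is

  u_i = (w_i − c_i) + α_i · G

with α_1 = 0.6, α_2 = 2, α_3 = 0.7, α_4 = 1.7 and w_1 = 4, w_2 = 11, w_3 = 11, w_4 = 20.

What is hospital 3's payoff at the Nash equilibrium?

32.7

∂u_i/∂c_i = α_i − 1, so hospital i contributes w_i if α_i > 1, else 0.
α_i > 1 for i ∈ {2, 4}; NE contributions (0, 11, 0, 20), G = 31.
u_3 = (11 − 0) + 0.7·31 = 32.7.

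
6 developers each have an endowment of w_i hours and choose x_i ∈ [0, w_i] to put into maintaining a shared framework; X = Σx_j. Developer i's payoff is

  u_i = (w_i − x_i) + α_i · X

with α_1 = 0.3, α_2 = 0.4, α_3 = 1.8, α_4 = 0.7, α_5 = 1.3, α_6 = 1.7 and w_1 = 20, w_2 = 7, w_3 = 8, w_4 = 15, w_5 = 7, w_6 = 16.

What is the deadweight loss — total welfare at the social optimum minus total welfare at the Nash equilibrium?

∂u_i/∂x_i = α_i − 1, so developer i contributes w_i if α_i > 1, else 0.
α_i > 1 for i ∈ {3, 5, 6}; NE contributions (0, 0, 8, 0, 7, 16), X = 31.
W^NE = Σw_i − X^NE + (Σα_i)·X^NE = 73 + 5.2·31 = 234.2.
Planner: ∂(Σu_j)/∂x_i = Σα_j − 1 = 5.2 > 0, so everyone contributes w_i; X^SO = 73, W^SO = 73 + 5.2·73 = 452.6.
Deadweight loss = 218.4.

218.4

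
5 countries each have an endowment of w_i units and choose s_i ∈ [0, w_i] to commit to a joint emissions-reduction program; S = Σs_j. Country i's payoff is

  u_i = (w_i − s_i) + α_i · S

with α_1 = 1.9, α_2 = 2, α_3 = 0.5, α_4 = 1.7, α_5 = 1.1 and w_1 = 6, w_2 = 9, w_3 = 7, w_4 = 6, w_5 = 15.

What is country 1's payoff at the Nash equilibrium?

68.4

∂u_i/∂s_i = α_i − 1, so country i contributes w_i if α_i > 1, else 0.
α_i > 1 for i ∈ {1, 2, 4, 5}; NE contributions (6, 9, 0, 6, 15), S = 36.
u_1 = (6 − 6) + 1.9·36 = 68.4.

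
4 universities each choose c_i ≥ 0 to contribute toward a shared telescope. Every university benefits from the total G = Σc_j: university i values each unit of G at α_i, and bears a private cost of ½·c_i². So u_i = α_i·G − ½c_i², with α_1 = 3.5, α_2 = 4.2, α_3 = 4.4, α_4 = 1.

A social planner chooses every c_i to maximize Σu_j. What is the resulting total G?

Planner FOC: ∂(Σu_j)/∂c_i = (Σα_j) − c_i = 0, so c_i^SO = Σα_j = 13.1 for every i; G^SO = 52.4.

52.4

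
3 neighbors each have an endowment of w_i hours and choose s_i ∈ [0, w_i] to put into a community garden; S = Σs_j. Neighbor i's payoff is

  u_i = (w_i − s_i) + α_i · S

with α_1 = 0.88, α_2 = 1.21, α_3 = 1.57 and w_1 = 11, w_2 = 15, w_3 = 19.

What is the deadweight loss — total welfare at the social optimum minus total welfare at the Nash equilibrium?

∂u_i/∂s_i = α_i − 1, so neighbor i contributes w_i if α_i > 1, else 0.
α_i > 1 for i ∈ {2, 3}; NE contributions (0, 15, 19), S = 34.
W^NE = Σw_i − S^NE + (Σα_i)·S^NE = 45 + 2.66·34 = 135.44.
Planner: ∂(Σu_j)/∂s_i = Σα_j − 1 = 2.66 > 0, so everyone contributes w_i; S^SO = 45, W^SO = 45 + 2.66·45 = 164.7.
Deadweight loss = 29.26.

29.26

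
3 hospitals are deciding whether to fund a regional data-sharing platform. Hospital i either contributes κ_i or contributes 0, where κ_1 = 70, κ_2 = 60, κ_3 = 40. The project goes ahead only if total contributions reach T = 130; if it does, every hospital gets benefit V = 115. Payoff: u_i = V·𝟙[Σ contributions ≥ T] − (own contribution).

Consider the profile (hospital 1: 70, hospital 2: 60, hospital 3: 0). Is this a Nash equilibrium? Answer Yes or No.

Yes

Total = 130 ≥ 130: provided.
Hospital 1 (pledges 70, payoff 45): dropping to 0 → total 60, payoff 0. No gain.
Hospital 2 (pledges 60, payoff 55): dropping to 0 → total 70, payoff 0. No gain.
Hospital 3 (pledges 0, payoff 115): pledging 40 → total 170, payoff 75. No gain.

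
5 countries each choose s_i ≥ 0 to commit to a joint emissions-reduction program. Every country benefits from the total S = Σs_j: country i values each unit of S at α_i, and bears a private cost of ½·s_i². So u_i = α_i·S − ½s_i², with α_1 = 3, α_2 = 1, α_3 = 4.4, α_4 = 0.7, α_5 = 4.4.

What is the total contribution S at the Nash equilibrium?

Country i's FOC: ∂u_i/∂s_i = α_i − s_i = 0, so s_i* = α_i.
NE contributions = (3, 1, 4.4, 0.7, 4.4); S = 13.5.

13.5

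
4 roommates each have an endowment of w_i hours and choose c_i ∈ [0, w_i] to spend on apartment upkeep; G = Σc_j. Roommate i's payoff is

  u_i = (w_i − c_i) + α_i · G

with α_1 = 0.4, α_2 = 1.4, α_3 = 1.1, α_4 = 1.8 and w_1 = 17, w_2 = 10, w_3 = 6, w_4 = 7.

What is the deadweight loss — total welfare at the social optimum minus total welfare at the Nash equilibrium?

62.9

∂u_i/∂c_i = α_i − 1, so roommate i contributes w_i if α_i > 1, else 0.
α_i > 1 for i ∈ {2, 3, 4}; NE contributions (0, 10, 6, 7), G = 23.
W^NE = Σw_i − G^NE + (Σα_i)·G^NE = 40 + 3.7·23 = 125.1.
Planner: ∂(Σu_j)/∂c_i = Σα_j − 1 = 3.7 > 0, so everyone contributes w_i; G^SO = 40, W^SO = 40 + 3.7·40 = 188.
Deadweight loss = 62.9.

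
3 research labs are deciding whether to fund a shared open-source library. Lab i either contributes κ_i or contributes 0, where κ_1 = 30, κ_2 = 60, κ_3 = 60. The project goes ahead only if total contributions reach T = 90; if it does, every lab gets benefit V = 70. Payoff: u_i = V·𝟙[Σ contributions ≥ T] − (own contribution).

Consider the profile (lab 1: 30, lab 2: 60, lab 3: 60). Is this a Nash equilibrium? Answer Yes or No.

Total = 150 ≥ 90: provided.
Lab 1 (pledges 30, payoff 40): dropping to 0 → total 120, payoff 70. Profitable deviation.

No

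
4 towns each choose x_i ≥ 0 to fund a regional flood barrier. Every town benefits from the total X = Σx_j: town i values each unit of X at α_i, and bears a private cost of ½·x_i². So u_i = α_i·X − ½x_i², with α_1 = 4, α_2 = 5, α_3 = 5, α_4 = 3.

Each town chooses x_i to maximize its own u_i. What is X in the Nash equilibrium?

Town i's FOC: ∂u_i/∂x_i = α_i − x_i = 0, so x_i* = α_i.
NE contributions = (4, 5, 5, 3); X = 17.

17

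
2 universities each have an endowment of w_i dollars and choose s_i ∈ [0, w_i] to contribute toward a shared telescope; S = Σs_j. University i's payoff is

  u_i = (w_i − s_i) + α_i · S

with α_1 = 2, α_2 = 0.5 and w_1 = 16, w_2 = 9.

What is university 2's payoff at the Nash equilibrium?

∂u_i/∂s_i = α_i − 1, so university i contributes w_i if α_i > 1, else 0.
α_i > 1 for i ∈ {1}; NE contributions (16, 0), S = 16.
u_2 = (9 − 0) + 0.5·16 = 17.

17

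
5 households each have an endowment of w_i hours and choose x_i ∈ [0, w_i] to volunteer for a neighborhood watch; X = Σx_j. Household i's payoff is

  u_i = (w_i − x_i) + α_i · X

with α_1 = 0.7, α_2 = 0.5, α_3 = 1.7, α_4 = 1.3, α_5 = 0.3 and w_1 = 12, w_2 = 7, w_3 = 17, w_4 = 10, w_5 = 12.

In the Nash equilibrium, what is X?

∂u_i/∂x_i = α_i − 1, so household i contributes w_i if α_i > 1, else 0.
α_i > 1 for i ∈ {3, 4}; NE contributions (0, 0, 17, 10, 0), X = 27.

27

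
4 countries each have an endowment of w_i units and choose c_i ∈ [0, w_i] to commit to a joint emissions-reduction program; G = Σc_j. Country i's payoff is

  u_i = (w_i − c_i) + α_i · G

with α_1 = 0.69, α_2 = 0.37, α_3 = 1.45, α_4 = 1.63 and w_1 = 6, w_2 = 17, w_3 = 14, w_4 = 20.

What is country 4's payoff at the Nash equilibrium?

∂u_i/∂c_i = α_i − 1, so country i contributes w_i if α_i > 1, else 0.
α_i > 1 for i ∈ {3, 4}; NE contributions (0, 0, 14, 20), G = 34.
u_4 = (20 − 20) + 1.63·34 = 55.42.

55.42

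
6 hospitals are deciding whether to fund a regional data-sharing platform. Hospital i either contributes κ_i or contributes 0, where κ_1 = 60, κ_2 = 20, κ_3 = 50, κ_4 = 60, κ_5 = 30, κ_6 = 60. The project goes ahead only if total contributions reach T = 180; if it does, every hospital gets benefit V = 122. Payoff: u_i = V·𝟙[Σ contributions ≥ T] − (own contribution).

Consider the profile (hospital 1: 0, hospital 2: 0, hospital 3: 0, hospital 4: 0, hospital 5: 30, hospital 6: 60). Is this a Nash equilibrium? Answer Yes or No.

Total = 90 < 180: not provided.
Hospital 1 (pledges 0, payoff 0): pledging 60 → total 150, payoff -60. No gain.
Hospital 2 (pledges 0, payoff 0): pledging 20 → total 110, payoff -20. No gain.
Hospital 3 (pledges 0, payoff 0): pledging 50 → total 140, payoff -50. No gain.
Hospital 4 (pledges 0, payoff 0): pledging 60 → total 150, payoff -60. No gain.
Hospital 5 (pledges 30, payoff -30): dropping to 0 → total 60, payoff 0. Profitable deviation.

No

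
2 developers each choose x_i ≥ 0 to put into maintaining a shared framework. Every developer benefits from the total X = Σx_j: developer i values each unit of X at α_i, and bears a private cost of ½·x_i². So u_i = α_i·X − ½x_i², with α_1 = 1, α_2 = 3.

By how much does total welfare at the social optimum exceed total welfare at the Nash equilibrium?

Developer i's FOC: ∂u_i/∂x_i = α_i − x_i = 0, so x_i* = α_i.
NE contributions = (1, 3); X = 4.
W^NE = (Σα)·X − ½Σα_i² = 4² − ½·10 = 11.
Planner sets x_i = Σα_j = 4 for every i, so X^SO = 2·4 = 8.
W^SO = (Σα)·X^SO − ½·2·(Σα)² = (2/2)·4² = 16.
Deadweight loss = W^SO − W^NE = 5.

5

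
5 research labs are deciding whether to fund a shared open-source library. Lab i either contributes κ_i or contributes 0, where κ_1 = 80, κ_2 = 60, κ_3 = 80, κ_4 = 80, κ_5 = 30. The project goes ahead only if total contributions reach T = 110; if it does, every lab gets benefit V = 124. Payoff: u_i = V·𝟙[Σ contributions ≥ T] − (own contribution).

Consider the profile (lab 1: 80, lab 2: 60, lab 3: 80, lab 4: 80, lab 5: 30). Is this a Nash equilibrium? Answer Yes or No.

No

Total = 330 ≥ 110: provided.
Lab 1 (pledges 80, payoff 44): dropping to 0 → total 250, payoff 124. Profitable deviation.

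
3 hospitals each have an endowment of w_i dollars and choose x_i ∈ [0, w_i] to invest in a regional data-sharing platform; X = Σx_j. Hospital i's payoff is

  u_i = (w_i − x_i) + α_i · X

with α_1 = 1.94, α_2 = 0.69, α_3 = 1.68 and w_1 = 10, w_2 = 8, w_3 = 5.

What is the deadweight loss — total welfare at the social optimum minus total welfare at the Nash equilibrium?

26.48

∂u_i/∂x_i = α_i − 1, so hospital i contributes w_i if α_i > 1, else 0.
α_i > 1 for i ∈ {1, 3}; NE contributions (10, 0, 5), X = 15.
W^NE = Σw_i − X^NE + (Σα_i)·X^NE = 23 + 3.31·15 = 72.65.
Planner: ∂(Σu_j)/∂x_i = Σα_j − 1 = 3.31 > 0, so everyone contributes w_i; X^SO = 23, W^SO = 23 + 3.31·23 = 99.13.
Deadweight loss = 26.48.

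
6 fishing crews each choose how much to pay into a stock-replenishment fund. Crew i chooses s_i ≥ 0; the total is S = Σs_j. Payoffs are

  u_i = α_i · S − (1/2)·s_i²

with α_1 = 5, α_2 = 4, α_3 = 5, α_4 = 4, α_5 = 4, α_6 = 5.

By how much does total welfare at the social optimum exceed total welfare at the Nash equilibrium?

1519.5

Crew i's FOC: ∂u_i/∂s_i = α_i − s_i = 0, so s_i* = α_i.
NE contributions = (5, 4, 5, 4, 4, 5); S = 27.
W^NE = (Σα)·S − ½Σα_i² = 27² − ½·123 = 667.5.
Planner sets s_i = Σα_j = 27 for every i, so S^SO = 6·27 = 162.
W^SO = (Σα)·S^SO − ½·6·(Σα)² = (6/2)·27² = 2187.
Deadweight loss = W^SO − W^NE = 1519.5.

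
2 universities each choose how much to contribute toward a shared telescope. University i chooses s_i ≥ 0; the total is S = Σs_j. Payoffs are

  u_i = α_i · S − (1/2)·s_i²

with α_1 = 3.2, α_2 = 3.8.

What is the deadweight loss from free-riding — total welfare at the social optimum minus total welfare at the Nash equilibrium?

University i's FOC: ∂u_i/∂s_i = α_i − s_i = 0, so s_i* = α_i.
NE contributions = (3.2, 3.8); S = 7.
W^NE = (Σα)·S − ½Σα_i² = 7² − ½·24.68 = 36.66.
Planner sets s_i = Σα_j = 7 for every i, so S^SO = 2·7 = 14.
W^SO = (Σα)·S^SO − ½·2·(Σα)² = (2/2)·7² = 49.
Deadweight loss = W^SO − W^NE = 12.34.

12.34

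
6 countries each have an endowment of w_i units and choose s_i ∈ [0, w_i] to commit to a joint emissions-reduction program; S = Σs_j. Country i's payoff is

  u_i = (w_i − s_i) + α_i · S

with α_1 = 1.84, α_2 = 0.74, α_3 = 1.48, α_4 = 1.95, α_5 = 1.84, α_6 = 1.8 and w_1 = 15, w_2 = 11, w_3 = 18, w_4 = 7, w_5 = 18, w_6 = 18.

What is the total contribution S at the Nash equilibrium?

76

∂u_i/∂s_i = α_i − 1, so country i contributes w_i if α_i > 1, else 0.
α_i > 1 for i ∈ {1, 3, 4, 5, 6}; NE contributions (15, 0, 18, 7, 18, 18), S = 76.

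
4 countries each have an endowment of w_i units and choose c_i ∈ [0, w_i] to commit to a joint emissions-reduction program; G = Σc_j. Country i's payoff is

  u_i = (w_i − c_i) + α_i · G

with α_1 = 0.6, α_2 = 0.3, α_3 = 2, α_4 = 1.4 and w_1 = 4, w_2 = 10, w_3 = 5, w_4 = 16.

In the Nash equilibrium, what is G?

∂u_i/∂c_i = α_i − 1, so country i contributes w_i if α_i > 1, else 0.
α_i > 1 for i ∈ {3, 4}; NE contributions (0, 0, 5, 16), G = 21.

21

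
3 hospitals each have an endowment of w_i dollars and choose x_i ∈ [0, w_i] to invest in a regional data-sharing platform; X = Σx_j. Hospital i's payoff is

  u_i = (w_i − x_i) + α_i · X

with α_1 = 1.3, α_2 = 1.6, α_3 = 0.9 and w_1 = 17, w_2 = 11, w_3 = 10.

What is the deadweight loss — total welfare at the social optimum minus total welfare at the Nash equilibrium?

∂u_i/∂x_i = α_i − 1, so hospital i contributes w_i if α_i > 1, else 0.
α_i > 1 for i ∈ {1, 2}; NE contributions (17, 11, 0), X = 28.
W^NE = Σw_i − X^NE + (Σα_i)·X^NE = 38 + 2.8·28 = 116.4.
Planner: ∂(Σu_j)/∂x_i = Σα_j − 1 = 2.8 > 0, so everyone contributes w_i; X^SO = 38, W^SO = 38 + 2.8·38 = 144.4.
Deadweight loss = 28.

28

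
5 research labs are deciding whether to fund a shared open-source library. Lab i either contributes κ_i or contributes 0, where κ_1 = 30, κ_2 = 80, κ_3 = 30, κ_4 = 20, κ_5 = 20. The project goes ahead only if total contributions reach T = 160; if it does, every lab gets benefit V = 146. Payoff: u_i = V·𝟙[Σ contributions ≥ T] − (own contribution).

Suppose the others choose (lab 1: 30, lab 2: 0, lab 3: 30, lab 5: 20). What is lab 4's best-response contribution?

Others' total = 80. Even contributing 20 gives 100 < 160: no benefit either way.
Best response: 0.

0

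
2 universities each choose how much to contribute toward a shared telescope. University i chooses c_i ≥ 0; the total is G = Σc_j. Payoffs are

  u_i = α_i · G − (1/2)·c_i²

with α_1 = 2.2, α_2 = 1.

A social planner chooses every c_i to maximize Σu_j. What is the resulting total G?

6.4

Planner FOC: ∂(Σu_j)/∂c_i = (Σα_j) − c_i = 0, so c_i^SO = Σα_j = 3.2 for every i; G^SO = 6.4.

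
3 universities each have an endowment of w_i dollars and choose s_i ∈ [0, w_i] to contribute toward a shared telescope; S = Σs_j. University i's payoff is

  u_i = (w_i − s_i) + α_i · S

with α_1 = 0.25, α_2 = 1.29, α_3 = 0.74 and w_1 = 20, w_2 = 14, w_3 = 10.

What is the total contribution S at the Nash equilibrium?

∂u_i/∂s_i = α_i − 1, so university i contributes w_i if α_i > 1, else 0.
α_i > 1 for i ∈ {2}; NE contributions (0, 14, 0), S = 14.

14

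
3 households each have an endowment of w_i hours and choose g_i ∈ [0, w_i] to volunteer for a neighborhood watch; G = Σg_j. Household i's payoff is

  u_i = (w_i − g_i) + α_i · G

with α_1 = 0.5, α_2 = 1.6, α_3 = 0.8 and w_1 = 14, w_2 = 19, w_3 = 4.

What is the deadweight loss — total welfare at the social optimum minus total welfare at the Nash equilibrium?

34.2

∂u_i/∂g_i = α_i − 1, so household i contributes w_i if α_i > 1, else 0.
α_i > 1 for i ∈ {2}; NE contributions (0, 19, 0), G = 19.
W^NE = Σw_i − G^NE + (Σα_i)·G^NE = 37 + 1.9·19 = 73.1.
Planner: ∂(Σu_j)/∂g_i = Σα_j − 1 = 1.9 > 0, so everyone contributes w_i; G^SO = 37, W^SO = 37 + 1.9·37 = 107.3.
Deadweight loss = 34.2.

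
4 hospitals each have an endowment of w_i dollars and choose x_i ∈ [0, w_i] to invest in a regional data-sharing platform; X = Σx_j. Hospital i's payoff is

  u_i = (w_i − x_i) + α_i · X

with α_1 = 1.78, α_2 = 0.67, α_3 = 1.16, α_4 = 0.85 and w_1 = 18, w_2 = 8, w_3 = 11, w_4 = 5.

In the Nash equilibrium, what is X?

29

∂u_i/∂x_i = α_i − 1, so hospital i contributes w_i if α_i > 1, else 0.
α_i > 1 for i ∈ {1, 3}; NE contributions (18, 0, 11, 0), X = 29.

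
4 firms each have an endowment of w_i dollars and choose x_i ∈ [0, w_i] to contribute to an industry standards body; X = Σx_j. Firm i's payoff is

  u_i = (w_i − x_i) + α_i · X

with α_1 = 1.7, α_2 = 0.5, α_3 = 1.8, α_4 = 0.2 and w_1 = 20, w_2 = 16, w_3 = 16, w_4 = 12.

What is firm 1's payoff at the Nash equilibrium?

∂u_i/∂x_i = α_i − 1, so firm i contributes w_i if α_i > 1, else 0.
α_i > 1 for i ∈ {1, 3}; NE contributions (20, 0, 16, 0), X = 36.
u_1 = (20 − 20) + 1.7·36 = 61.2.

61.2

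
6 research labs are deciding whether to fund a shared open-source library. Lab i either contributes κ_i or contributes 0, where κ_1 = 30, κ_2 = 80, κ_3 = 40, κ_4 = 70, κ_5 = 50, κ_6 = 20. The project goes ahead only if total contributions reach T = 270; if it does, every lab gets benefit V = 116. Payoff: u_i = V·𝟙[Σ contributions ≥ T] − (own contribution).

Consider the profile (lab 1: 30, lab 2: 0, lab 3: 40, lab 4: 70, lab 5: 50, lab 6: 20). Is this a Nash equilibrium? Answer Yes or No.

No

Total = 210 < 270: not provided.
Lab 1 (pledges 30, payoff -30): dropping to 0 → total 180, payoff 0. Profitable deviation.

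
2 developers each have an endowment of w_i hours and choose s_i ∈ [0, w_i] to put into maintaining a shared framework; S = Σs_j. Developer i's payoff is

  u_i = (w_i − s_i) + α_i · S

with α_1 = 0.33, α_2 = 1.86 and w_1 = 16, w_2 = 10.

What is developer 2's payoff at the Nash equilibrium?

18.6

∂u_i/∂s_i = α_i − 1, so developer i contributes w_i if α_i > 1, else 0.
α_i > 1 for i ∈ {2}; NE contributions (0, 10), S = 10.
u_2 = (10 − 10) + 1.86·10 = 18.6.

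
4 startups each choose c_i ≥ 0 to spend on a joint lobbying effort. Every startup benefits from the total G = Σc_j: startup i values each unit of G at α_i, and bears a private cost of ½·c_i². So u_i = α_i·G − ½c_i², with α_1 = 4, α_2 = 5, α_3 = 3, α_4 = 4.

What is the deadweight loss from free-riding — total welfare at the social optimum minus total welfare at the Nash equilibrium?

Startup i's FOC: ∂u_i/∂c_i = α_i − c_i = 0, so c_i* = α_i.
NE contributions = (4, 5, 3, 4); G = 16.
W^NE = (Σα)·G − ½Σα_i² = 16² − ½·66 = 223.
Planner sets c_i = Σα_j = 16 for every i, so G^SO = 4·16 = 64.
W^SO = (Σα)·G^SO − ½·4·(Σα)² = (4/2)·16² = 512.
Deadweight loss = W^SO − W^NE = 289.

289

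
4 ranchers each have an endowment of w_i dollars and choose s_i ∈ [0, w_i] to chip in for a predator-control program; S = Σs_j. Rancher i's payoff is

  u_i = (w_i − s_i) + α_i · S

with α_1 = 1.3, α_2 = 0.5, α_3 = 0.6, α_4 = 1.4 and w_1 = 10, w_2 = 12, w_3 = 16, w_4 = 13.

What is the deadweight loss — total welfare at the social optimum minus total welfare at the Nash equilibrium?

∂u_i/∂s_i = α_i − 1, so rancher i contributes w_i if α_i > 1, else 0.
α_i > 1 for i ∈ {1, 4}; NE contributions (10, 0, 0, 13), S = 23.
W^NE = Σw_i − S^NE + (Σα_i)·S^NE = 51 + 2.8·23 = 115.4.
Planner: ∂(Σu_j)/∂s_i = Σα_j − 1 = 2.8 > 0, so everyone contributes w_i; S^SO = 51, W^SO = 51 + 2.8·51 = 193.8.
Deadweight loss = 78.4.

78.4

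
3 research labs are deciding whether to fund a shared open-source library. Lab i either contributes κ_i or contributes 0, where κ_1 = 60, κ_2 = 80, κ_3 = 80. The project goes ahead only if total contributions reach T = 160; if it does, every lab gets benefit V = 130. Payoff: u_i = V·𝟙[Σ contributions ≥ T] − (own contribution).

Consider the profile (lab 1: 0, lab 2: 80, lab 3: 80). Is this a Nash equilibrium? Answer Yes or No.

Yes

Total = 160 ≥ 160: provided.
Lab 1 (pledges 0, payoff 130): pledging 60 → total 220, payoff 70. No gain.
Lab 2 (pledges 80, payoff 50): dropping to 0 → total 80, payoff 0. No gain.
Lab 3 (pledges 80, payoff 50): dropping to 0 → total 80, payoff 0. No gain.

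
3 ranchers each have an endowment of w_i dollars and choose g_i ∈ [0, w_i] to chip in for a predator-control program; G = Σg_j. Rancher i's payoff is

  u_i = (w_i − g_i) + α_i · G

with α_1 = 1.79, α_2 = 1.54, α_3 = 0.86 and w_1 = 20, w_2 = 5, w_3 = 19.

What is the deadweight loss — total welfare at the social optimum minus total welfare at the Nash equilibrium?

∂u_i/∂g_i = α_i − 1, so rancher i contributes w_i if α_i > 1, else 0.
α_i > 1 for i ∈ {1, 2}; NE contributions (20, 5, 0), G = 25.
W^NE = Σw_i − G^NE + (Σα_i)·G^NE = 44 + 3.19·25 = 123.75.
Planner: ∂(Σu_j)/∂g_i = Σα_j − 1 = 3.19 > 0, so everyone contributes w_i; G^SO = 44, W^SO = 44 + 3.19·44 = 184.36.
Deadweight loss = 60.61.

60.61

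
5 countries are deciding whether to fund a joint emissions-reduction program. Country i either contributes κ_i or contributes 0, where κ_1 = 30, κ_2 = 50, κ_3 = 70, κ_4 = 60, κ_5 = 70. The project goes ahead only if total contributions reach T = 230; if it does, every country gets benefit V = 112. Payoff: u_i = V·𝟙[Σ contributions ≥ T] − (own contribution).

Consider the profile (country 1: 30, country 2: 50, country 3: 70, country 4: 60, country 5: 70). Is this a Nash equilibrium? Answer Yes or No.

Total = 280 ≥ 230: provided.
Country 1 (pledges 30, payoff 82): dropping to 0 → total 250, payoff 112. Profitable deviation.

No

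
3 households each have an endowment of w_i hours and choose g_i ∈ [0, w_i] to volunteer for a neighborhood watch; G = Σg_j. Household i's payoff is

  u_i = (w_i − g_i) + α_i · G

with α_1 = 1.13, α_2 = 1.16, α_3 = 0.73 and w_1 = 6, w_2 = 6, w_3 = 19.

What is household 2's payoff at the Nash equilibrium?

13.92

∂u_i/∂g_i = α_i − 1, so household i contributes w_i if α_i > 1, else 0.
α_i > 1 for i ∈ {1, 2}; NE contributions (6, 6, 0), G = 12.
u_2 = (6 − 6) + 1.16·12 = 13.92.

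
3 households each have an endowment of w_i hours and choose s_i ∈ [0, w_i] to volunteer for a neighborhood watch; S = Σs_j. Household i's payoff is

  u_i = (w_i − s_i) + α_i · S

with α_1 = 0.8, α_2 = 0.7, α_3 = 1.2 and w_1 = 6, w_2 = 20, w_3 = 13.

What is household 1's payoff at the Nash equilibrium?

16.4

∂u_i/∂s_i = α_i − 1, so household i contributes w_i if α_i > 1, else 0.
α_i > 1 for i ∈ {3}; NE contributions (0, 0, 13), S = 13.
u_1 = (6 − 0) + 0.8·13 = 16.4.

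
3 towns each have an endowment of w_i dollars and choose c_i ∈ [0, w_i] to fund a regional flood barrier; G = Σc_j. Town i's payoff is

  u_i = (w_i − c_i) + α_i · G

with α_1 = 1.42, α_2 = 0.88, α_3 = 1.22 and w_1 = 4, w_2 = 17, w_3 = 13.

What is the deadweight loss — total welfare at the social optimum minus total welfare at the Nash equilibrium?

∂u_i/∂c_i = α_i − 1, so town i contributes w_i if α_i > 1, else 0.
α_i > 1 for i ∈ {1, 3}; NE contributions (4, 0, 13), G = 17.
W^NE = Σw_i − G^NE + (Σα_i)·G^NE = 34 + 2.52·17 = 76.84.
Planner: ∂(Σu_j)/∂c_i = Σα_j − 1 = 2.52 > 0, so everyone contributes w_i; G^SO = 34, W^SO = 34 + 2.52·34 = 119.68.
Deadweight loss = 42.84.

42.84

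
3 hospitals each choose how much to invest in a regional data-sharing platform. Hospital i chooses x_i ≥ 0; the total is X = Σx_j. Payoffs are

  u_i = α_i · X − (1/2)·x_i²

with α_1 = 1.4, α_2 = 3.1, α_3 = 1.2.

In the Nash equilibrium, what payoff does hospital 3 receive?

6.12

Hospital i's FOC: ∂u_i/∂x_i = α_i − x_i = 0, so x_i* = α_i.
NE contributions = (1.4, 3.1, 1.2); X = 5.7.
u_3 = α_3·X − ½·(x_3)² = 1.2·5.7 − ½·1.2² = 6.12.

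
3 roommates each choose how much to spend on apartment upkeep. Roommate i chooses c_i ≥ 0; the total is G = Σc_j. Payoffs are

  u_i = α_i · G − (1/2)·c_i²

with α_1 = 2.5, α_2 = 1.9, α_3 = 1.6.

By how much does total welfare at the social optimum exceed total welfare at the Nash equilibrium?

Roommate i's FOC: ∂u_i/∂c_i = α_i − c_i = 0, so c_i* = α_i.
NE contributions = (2.5, 1.9, 1.6); G = 6.
W^NE = (Σα)·G − ½Σα_i² = 6² − ½·12.42 = 29.79.
Planner sets c_i = Σα_j = 6 for every i, so G^SO = 3·6 = 18.
W^SO = (Σα)·G^SO − ½·3·(Σα)² = (3/2)·6² = 54.
Deadweight loss = W^SO − W^NE = 24.21.

24.21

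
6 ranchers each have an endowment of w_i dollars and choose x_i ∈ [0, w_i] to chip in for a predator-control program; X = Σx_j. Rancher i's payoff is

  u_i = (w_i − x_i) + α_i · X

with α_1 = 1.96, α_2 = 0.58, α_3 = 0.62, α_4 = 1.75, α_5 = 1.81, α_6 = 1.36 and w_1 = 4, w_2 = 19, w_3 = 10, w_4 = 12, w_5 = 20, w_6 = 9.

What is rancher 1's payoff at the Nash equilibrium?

∂u_i/∂x_i = α_i − 1, so rancher i contributes w_i if α_i > 1, else 0.
α_i > 1 for i ∈ {1, 4, 5, 6}; NE contributions (4, 0, 0, 12, 20, 9), X = 45.
u_1 = (4 − 4) + 1.96·45 = 88.2.

88.2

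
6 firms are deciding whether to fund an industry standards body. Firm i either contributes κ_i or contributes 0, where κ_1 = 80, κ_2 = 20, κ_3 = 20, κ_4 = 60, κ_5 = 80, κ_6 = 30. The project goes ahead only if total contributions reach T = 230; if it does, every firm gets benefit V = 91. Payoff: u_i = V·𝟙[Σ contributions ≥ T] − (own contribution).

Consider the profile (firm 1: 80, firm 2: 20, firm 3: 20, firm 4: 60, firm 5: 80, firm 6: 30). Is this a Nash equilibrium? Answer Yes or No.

No

Total = 290 ≥ 230: provided.
Firm 1 (pledges 80, payoff 11): dropping to 0 → total 210, payoff 0. No gain.
Firm 2 (pledges 20, payoff 71): dropping to 0 → total 270, payoff 91. Profitable deviation.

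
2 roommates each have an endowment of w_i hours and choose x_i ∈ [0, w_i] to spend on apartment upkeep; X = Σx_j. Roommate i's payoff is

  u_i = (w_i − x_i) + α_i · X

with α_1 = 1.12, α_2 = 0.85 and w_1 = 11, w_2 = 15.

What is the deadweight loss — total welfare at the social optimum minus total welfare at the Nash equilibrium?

∂u_i/∂x_i = α_i − 1, so roommate i contributes w_i if α_i > 1, else 0.
α_i > 1 for i ∈ {1}; NE contributions (11, 0), X = 11.
W^NE = Σw_i − X^NE + (Σα_i)·X^NE = 26 + 0.97·11 = 36.67.
Planner: ∂(Σu_j)/∂x_i = Σα_j − 1 = 0.97 > 0, so everyone contributes w_i; X^SO = 26, W^SO = 26 + 0.97·26 = 51.22.
Deadweight loss = 14.55.

14.55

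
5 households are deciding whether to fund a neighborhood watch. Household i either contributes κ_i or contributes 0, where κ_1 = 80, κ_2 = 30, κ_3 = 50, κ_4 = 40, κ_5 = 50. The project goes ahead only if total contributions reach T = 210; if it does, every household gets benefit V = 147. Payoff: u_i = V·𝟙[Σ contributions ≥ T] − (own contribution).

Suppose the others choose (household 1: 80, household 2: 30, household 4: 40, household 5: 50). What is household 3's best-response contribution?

50

Others' total = 200. Contributing 50 brings total to 250 ≥ 210: gain V − κ_3 = 97.
Best response: 50.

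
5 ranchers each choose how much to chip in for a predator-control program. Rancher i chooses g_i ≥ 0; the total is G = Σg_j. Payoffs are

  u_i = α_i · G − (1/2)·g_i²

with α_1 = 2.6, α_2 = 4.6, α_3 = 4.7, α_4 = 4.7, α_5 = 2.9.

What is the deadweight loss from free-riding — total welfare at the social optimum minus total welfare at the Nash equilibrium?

610.63

Rancher i's FOC: ∂u_i/∂g_i = α_i − g_i = 0, so g_i* = α_i.
NE contributions = (2.6, 4.6, 4.7, 4.7, 2.9); G = 19.5.
W^NE = (Σα)·G − ½Σα_i² = 19.5² − ½·80.51 = 339.995.
Planner sets g_i = Σα_j = 19.5 for every i, so G^SO = 5·19.5 = 97.5.
W^SO = (Σα)·G^SO − ½·5·(Σα)² = (5/2)·19.5² = 950.625.
Deadweight loss = W^SO − W^NE = 610.63.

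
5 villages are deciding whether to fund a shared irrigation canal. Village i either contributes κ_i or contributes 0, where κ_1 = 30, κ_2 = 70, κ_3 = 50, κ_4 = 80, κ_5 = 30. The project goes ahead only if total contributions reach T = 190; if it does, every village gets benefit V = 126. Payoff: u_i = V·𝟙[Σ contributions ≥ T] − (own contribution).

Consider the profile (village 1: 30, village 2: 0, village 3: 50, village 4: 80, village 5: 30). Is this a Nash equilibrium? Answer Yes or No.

Yes

Total = 190 ≥ 190: provided.
Village 1 (pledges 30, payoff 96): dropping to 0 → total 160, payoff 0. No gain.
Village 2 (pledges 0, payoff 126): pledging 70 → total 260, payoff 56. No gain.
Village 3 (pledges 50, payoff 76): dropping to 0 → total 140, payoff 0. No gain.
Village 4 (pledges 80, payoff 46): dropping to 0 → total 110, payoff 0. No gain.
Village 5 (pledges 30, payoff 96): dropping to 0 → total 160, payoff 0. No gain.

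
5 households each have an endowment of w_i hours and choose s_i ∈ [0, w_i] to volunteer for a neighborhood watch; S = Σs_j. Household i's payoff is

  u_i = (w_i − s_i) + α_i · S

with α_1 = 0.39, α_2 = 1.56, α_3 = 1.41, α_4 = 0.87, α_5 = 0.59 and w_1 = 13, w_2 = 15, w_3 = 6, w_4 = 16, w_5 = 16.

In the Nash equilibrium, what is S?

21

∂u_i/∂s_i = α_i − 1, so household i contributes w_i if α_i > 1, else 0.
α_i > 1 for i ∈ {2, 3}; NE contributions (0, 15, 6, 0, 0), S = 21.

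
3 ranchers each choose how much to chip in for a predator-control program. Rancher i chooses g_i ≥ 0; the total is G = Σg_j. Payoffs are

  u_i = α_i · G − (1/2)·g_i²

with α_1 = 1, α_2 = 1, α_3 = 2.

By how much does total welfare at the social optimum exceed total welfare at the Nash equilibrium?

Rancher i's FOC: ∂u_i/∂g_i = α_i − g_i = 0, so g_i* = α_i.
NE contributions = (1, 1, 2); G = 4.
W^NE = (Σα)·G − ½Σα_i² = 4² − ½·6 = 13.
Planner sets g_i = Σα_j = 4 for every i, so G^SO = 3·4 = 12.
W^SO = (Σα)·G^SO − ½·3·(Σα)² = (3/2)·4² = 24.
Deadweight loss = W^SO − W^NE = 11.

11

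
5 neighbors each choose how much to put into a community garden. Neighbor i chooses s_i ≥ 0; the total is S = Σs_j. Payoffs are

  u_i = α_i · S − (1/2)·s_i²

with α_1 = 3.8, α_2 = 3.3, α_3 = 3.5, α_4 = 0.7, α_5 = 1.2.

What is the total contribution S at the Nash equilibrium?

Neighbor i's FOC: ∂u_i/∂s_i = α_i − s_i = 0, so s_i* = α_i.
NE contributions = (3.8, 3.3, 3.5, 0.7, 1.2); S = 12.5.

12.5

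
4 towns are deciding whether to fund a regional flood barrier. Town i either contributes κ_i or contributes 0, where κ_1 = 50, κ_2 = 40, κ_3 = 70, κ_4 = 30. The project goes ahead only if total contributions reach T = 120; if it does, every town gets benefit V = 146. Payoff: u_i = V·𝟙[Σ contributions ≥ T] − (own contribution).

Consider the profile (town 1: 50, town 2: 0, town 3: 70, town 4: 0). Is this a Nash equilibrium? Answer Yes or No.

Yes

Total = 120 ≥ 120: provided.
Town 1 (pledges 50, payoff 96): dropping to 0 → total 70, payoff 0. No gain.
Town 2 (pledges 0, payoff 146): pledging 40 → total 160, payoff 106. No gain.
Town 3 (pledges 70, payoff 76): dropping to 0 → total 50, payoff 0. No gain.
Town 4 (pledges 0, payoff 146): pledging 30 → total 150, payoff 116. No gain.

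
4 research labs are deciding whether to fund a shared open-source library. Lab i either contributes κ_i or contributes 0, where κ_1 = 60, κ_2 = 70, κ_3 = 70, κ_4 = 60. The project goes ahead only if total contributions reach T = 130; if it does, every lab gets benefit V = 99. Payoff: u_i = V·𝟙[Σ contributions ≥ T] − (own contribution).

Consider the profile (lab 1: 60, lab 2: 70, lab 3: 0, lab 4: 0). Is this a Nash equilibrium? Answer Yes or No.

Yes

Total = 130 ≥ 130: provided.
Lab 1 (pledges 60, payoff 39): dropping to 0 → total 70, payoff 0. No gain.
Lab 2 (pledges 70, payoff 29): dropping to 0 → total 60, payoff 0. No gain.
Lab 3 (pledges 0, payoff 99): pledging 70 → total 200, payoff 29. No gain.
Lab 4 (pledges 0, payoff 99): pledging 60 → total 190, payoff 39. No gain.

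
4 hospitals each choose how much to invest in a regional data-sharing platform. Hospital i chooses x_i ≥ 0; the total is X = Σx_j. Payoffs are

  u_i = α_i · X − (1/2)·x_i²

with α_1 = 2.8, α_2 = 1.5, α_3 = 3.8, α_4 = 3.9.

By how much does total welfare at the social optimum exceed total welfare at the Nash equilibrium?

163.87

Hospital i's FOC: ∂u_i/∂x_i = α_i − x_i = 0, so x_i* = α_i.
NE contributions = (2.8, 1.5, 3.8, 3.9); X = 12.
W^NE = (Σα)·X − ½Σα_i² = 12² − ½·39.74 = 124.13.
Planner sets x_i = Σα_j = 12 for every i, so X^SO = 4·12 = 48.
W^SO = (Σα)·X^SO − ½·4·(Σα)² = (4/2)·12² = 288.
Deadweight loss = W^SO − W^NE = 163.87.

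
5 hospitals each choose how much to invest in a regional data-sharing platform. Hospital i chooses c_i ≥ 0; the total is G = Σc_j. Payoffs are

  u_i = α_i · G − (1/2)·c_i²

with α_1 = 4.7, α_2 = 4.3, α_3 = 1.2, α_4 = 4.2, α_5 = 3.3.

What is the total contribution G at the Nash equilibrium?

17.7

Hospital i's FOC: ∂u_i/∂c_i = α_i − c_i = 0, so c_i* = α_i.
NE contributions = (4.7, 4.3, 1.2, 4.2, 3.3); G = 17.7.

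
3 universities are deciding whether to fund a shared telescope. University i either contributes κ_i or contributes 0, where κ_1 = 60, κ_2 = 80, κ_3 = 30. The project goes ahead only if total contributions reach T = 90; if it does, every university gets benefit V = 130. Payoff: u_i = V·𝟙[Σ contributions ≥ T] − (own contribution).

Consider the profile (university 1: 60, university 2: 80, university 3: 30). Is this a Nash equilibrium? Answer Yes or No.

No

Total = 170 ≥ 90: provided.
University 1 (pledges 60, payoff 70): dropping to 0 → total 110, payoff 130. Profitable deviation.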